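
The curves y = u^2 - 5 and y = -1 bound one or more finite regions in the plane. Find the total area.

32/3

Set the curves equal: u^2 - 5 = -1, so u^2 - 4 = 0, which factors as (u - 2)*(u + 2) = 0. The curves meet at u = -2, 2.
On [-2, 2], y = -1 is on top; that piece has area ∫[-2,2] (-(u^2 - 4)) du = 32/3.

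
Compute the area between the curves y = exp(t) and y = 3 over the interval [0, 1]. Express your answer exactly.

On [0, 1], (exp(t)) - (3) = exp(t) - 3 is ≤ 0 throughout, so the area is a single integral of |exp(t) - 3|.
∫[0,1] (exp(t) - 3) dt = -4 + exp(1); the area of that piece is 4 - exp(1).

4 - exp(1)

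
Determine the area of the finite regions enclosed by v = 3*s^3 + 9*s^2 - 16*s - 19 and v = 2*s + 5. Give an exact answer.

243/2

Set the curves equal: 3*s^3 + 9*s^2 - 16*s - 19 = 2*s + 5, so 3*s^3 + 9*s^2 - 18*s - 24 = 0, which factors as 3*(s - 2)*(s + 1)*(s + 4) = 0. The curves meet at s = -4, -1, 2.
On [-4, -1], v = 3*s^3 + 9*s^2 - 16*s - 19 is on top; that piece has area ∫[-4,-1] (3*s^3 + 9*s^2 - 18*s - 24) ds = 243/4.
On [-1, 2], v = 2*s + 5 is on top; that piece has area ∫[-1,2] (-(3*s^3 + 9*s^2 - 18*s - 24)) ds = 243/4.
Total enclosed area = 243/4 + 243/4 = 243/2.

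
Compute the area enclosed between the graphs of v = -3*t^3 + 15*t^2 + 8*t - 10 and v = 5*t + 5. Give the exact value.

148

Set the curves equal: -3*t^3 + 15*t^2 + 8*t - 10 = 5*t + 5, so -3*t^3 + 15*t^2 + 3*t - 15 = 0, which factors as -3*(t - 5)*(t - 1)*(t + 1) = 0. The curves meet at t = -1, 1, 5.
On [-1, 1], v = 5*t + 5 is on top; that piece has area ∫[-1,1] (-(-3*t^3 + 15*t^2 + 3*t - 15)) dt = 20.
On [1, 5], v = -3*t^3 + 15*t^2 + 8*t - 10 is on top; that piece has area ∫[1,5] (-3*t^3 + 15*t^2 + 3*t - 15) dt = 128.
Total enclosed area = 20 + 128 = 148.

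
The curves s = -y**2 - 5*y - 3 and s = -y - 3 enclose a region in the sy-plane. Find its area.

Both boundary curves give s as a function of y, so integrate with respect to y. Setting them equal: -y**2 - 4*y = 0, i.e. -y*(y + 4) = 0, so they meet at y = -4, 0.
For y in [-4, 0], s = -y**2 - 5*y - 3 is on the right; area = ∫[-4,0] (-y**2 - 4*y) dy = 32/3.

32/3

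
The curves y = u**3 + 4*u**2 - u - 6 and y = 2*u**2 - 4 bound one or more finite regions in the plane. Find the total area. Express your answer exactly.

Set the curves equal: u**3 + 4*u**2 - u - 6 = 2*u**2 - 4, so u**3 + 2*u**2 - u - 2 = 0, which factors as (u - 1)*(u + 1)*(u + 2) = 0. The curves meet at u = -2, -1, 1.
On [-2, -1], y = u**3 + 4*u**2 - u - 6 is on top; that piece has area ∫[-2,-1] (u**3 + 2*u**2 - u - 2) du = 5/12.
On [-1, 1], y = 2*u**2 - 4 is on top; that piece has area ∫[-1,1] (-(u**3 + 2*u**2 - u - 2)) du = 8/3.
Total enclosed area = 5/12 + 8/3 = 37/12.

37/12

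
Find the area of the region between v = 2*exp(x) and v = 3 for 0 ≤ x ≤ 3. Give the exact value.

-13 - 6*log(2) + 6*log(3) + 2*exp(3)

The difference (2*exp(x)) - (3) = 2*exp(x) - 3 changes sign at x = log(3/2) inside [0, 3], so split the integral there.
∫[0,log(3/2)] (2*exp(x) - 3) dx = log(8/27) + 1; the area of that piece is -1 + log(27/8).
∫[log(3/2),3] (2*exp(x) - 3) dx = -12 - 3*log(2) + 3*log(3) + 2*exp(3).
Total area = (-1 + log(27/8)) + (-12 - 3*log(2) + 3*log(3) + 2*exp(3)) = -13 - 6*log(2) + 6*log(3) + 2*exp(3).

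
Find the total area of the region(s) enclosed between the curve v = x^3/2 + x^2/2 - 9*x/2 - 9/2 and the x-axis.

The curve meets the x-axis where x^3/2 + x^2/2 - 9*x/2 - 9/2 = 0, i.e. (x - 3)*(x + 1)*(x + 3)/2 = 0, at x = -3, -1, 3.
On [-3, -1] the curve lies above the axis; ∫[-3,-1] (x^3/2 + x^2/2 - 9*x/2 - 9/2) dx = 10/3, giving area 10/3.
On [-1, 3] the curve lies below the axis; ∫[-1,3] (x^3/2 + x^2/2 - 9*x/2 - 9/2) dx = -64/3, giving area 64/3.
Total area = 10/3 + 64/3 = 74/3.

74/3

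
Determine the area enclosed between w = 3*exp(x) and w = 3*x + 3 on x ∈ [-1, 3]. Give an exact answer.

On [-1, 3], (3*exp(x)) - (3*x + 3) = -3*x + 3*exp(x) - 3 is ≥ 0 throughout, so the area is a single integral of |-3*x + 3*exp(x) - 3|.
∫[-1,3] (-3*x + 3*exp(x) - 3) dx = -24 - 3*exp(-1) + 3*exp(3).

-24 - 3*exp(-1) + 3*exp(3)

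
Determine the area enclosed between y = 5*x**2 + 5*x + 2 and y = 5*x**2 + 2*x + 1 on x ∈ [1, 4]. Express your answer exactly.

51/2

On [1, 4], (5*x**2 + 5*x + 2) - (5*x**2 + 2*x + 1) = 3*x + 1 is ≥ 0 throughout, so the area is a single integral of |3*x + 1|.
∫[1,4] (3*x + 1) dx = 51/2.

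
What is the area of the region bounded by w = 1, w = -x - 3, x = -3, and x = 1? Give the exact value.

On [-3, 1], (1) - (-x - 3) = x + 4 is ≥ 0 throughout, so the area is a single integral of |x + 4|.
∫[-3,1] (x + 4) dx = 12.

12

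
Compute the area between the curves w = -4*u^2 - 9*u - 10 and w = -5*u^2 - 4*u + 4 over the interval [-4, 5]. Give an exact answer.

The difference (-4*u^2 - 9*u - 10) - (-5*u^2 - 4*u + 4) = u^2 - 5*u - 14 changes sign at u = -2 inside [-4, 5], so split the integral there.
∫[-4,-2] (u^2 - 5*u - 14) du = 62/3.
∫[-2,5] (u^2 - 5*u - 14) du = -637/6; the area of that piece is 637/6.
Total area = 62/3 + 637/6 = 761/6.

761/6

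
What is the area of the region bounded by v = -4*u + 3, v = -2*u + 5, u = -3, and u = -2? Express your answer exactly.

On [-3, -2], (-4*u + 3) - (-2*u + 5) = -2*u - 2 is ≥ 0 throughout, so the area is a single integral of |-2*u - 2|.
∫[-3,-2] (-2*u - 2) du = 3.

3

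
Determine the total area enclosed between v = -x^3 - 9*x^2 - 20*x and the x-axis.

The curve meets the x-axis where -x^3 - 9*x^2 - 20*x = 0, i.e. -x*(x + 4)*(x + 5) = 0, at x = -5, -4, 0.
On [-5, -4] the curve lies below the axis; ∫[-5,-4] (-x^3 - 9*x^2 - 20*x) dx = -3/4, giving area 3/4.
On [-4, 0] the curve lies above the axis; ∫[-4,0] (-x^3 - 9*x^2 - 20*x) dx = 32, giving area 32.
Total area = 3/4 + 32 = 131/4.

131/4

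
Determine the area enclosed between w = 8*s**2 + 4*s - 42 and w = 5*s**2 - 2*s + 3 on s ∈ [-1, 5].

The difference (8*s**2 + 4*s - 42) - (5*s**2 - 2*s + 3) = 3*s**2 + 6*s - 45 changes sign at s = 3 inside [-1, 5], so split the integral there.
∫[-1,3] (3*s**2 + 6*s - 45) ds = -128; the area of that piece is 128.
∫[3,5] (3*s**2 + 6*s - 45) ds = 56.
Total area = 128 + 56 = 184.

184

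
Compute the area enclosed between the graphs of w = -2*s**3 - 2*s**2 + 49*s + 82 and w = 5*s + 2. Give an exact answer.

Set the curves equal: -2*s**3 - 2*s**2 + 49*s + 82 = 5*s + 2, so -2*s**3 - 2*s**2 + 44*s + 80 = 0, which factors as -2*(s - 5)*(s + 2)*(s + 4) = 0. The curves meet at s = -4, -2, 5.
On [-4, -2], w = 5*s + 2 is on top; that piece has area ∫[-4,-2] (-(-2*s**3 - 2*s**2 + 44*s + 80)) ds = 64/3.
On [-2, 5], w = -2*s**3 - 2*s**2 + 49*s + 82 is on top; that piece has area ∫[-2,5] (-2*s**3 - 2*s**2 + 44*s + 80) ds = 3773/6.
Total enclosed area = 64/3 + 3773/6 = 3901/6.

3901/6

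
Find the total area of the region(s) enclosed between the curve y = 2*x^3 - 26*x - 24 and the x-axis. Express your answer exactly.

407/2

The curve meets the x-axis where 2*x^3 - 26*x - 24 = 0, i.e. 2*(x - 4)*(x + 1)*(x + 3) = 0, at x = -3, -1, 4.
On [-3, -1] the curve lies above the axis; ∫[-3,-1] (2*x^3 - 26*x - 24) dx = 16, giving area 16.
On [-1, 4] the curve lies below the axis; ∫[-1,4] (2*x^3 - 26*x - 24) dx = -375/2, giving area 375/2.
Total area = 16 + 375/2 = 407/2.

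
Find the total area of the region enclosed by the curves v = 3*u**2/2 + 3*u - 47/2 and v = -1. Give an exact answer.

Set the curves equal: 3*u**2/2 + 3*u - 47/2 = -1, so 3*u**2/2 + 3*u - 45/2 = 0, which factors as 3*(u - 3)*(u + 5)/2 = 0. The curves meet at u = -5, 3.
On [-5, 3], v = -1 is on top; that piece has area ∫[-5,3] (-(3*u**2/2 + 3*u - 45/2)) du = 128.

128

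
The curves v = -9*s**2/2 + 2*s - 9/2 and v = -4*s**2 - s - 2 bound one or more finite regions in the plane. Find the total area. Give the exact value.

16/3

Set the curves equal: -9*s**2/2 + 2*s - 9/2 = -4*s**2 - s - 2, so -s**2/2 + 3*s - 5/2 = 0, which factors as -(s - 5)*(s - 1)/2 = 0. The curves meet at s = 1, 5.
On [1, 5], v = -9*s**2/2 + 2*s - 9/2 is on top; that piece has area ∫[1,5] (-s**2/2 + 3*s - 5/2) ds = 16/3.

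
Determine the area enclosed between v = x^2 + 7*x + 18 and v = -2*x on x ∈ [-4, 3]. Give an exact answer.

763/6

The difference (x^2 + 7*x + 18) - (-2*x) = x^2 + 9*x + 18 changes sign at x = -3 inside [-4, 3], so split the integral there.
∫[-4,-3] (x^2 + 9*x + 18) dx = -7/6; the area of that piece is 7/6.
∫[-3,3] (x^2 + 9*x + 18) dx = 126.
Total area = 7/6 + 126 = 763/6.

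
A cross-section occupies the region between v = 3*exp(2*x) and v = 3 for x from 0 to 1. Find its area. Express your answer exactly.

-9/2 + 3*exp(2)/2

On [0, 1], (3*exp(2*x)) - (3) = 3*exp(2*x) - 3 is ≥ 0 throughout, so the area is a single integral of |3*exp(2*x) - 3|.
∫[0,1] (3*exp(2*x) - 3) dx = -9/2 + 3*exp(2)/2.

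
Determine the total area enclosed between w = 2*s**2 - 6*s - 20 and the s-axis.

343/3

The curve meets the s-axis where 2*s**2 - 6*s - 20 = 0, i.e. 2*(s - 5)*(s + 2) = 0, at s = -2, 5.
On [-2, 5] the curve lies below the axis; ∫[-2,5] (2*s**2 - 6*s - 20) ds = -343/3, giving area 343/3.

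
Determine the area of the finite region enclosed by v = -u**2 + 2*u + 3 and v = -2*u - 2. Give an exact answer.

36

Set the curves equal: -u**2 + 2*u + 3 = -2*u - 2, so -u**2 + 4*u + 5 = 0, which factors as -(u - 5)*(u + 1) = 0. The curves meet at u = -1, 5.
On [-1, 5], v = -u**2 + 2*u + 3 is on top; that piece has area ∫[-1,5] (-u**2 + 4*u + 5) du = 36.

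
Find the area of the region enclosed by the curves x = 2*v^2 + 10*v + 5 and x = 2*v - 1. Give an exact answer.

Both boundary curves give x as a function of v, so integrate with respect to v. Setting them equal: 2*v^2 + 8*v + 6 = 0, i.e. 2*(v + 1)*(v + 3) = 0, so they meet at v = -3, -1.
For v in [-3, -1], x = 2*v^2 + 10*v + 5 is on the left; area = ∫[-3,-1] (-(2*v^2 + 8*v + 6)) dv = 8/3.

8/3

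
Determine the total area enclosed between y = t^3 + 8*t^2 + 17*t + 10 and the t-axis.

71/6

The curve meets the t-axis where t^3 + 8*t^2 + 17*t + 10 = 0, i.e. (t + 1)*(t + 2)*(t + 5) = 0, at t = -5, -2, -1.
On [-5, -2] the curve lies above the axis; ∫[-5,-2] (t^3 + 8*t^2 + 17*t + 10) dt = 45/4, giving area 45/4.
On [-2, -1] the curve lies below the axis; ∫[-2,-1] (t^3 + 8*t^2 + 17*t + 10) dt = -7/12, giving area 7/12.
Total area = 45/4 + 7/12 = 71/6.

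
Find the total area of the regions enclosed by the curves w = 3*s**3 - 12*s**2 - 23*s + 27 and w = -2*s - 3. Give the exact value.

937/4

Set the curves equal: 3*s**3 - 12*s**2 - 23*s + 27 = -2*s - 3, so 3*s**3 - 12*s**2 - 21*s + 30 = 0, which factors as 3*(s - 5)*(s - 1)*(s + 2) = 0. The curves meet at s = -2, 1, 5.
On [-2, 1], w = 3*s**3 - 12*s**2 - 23*s + 27 is on top; that piece has area ∫[-2,1] (3*s**3 - 12*s**2 - 21*s + 30) ds = 297/4.
On [1, 5], w = -2*s - 3 is on top; that piece has area ∫[1,5] (-(3*s**3 - 12*s**2 - 21*s + 30)) ds = 160.
Total enclosed area = 297/4 + 160 = 937/4.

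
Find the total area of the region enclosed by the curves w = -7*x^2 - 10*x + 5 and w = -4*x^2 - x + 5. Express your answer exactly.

27/2

Set the curves equal: -7*x^2 - 10*x + 5 = -4*x^2 - x + 5, so -3*x^2 - 9*x = 0, which factors as -3*x*(x + 3) = 0. The curves meet at x = -3, 0.
On [-3, 0], w = -7*x^2 - 10*x + 5 is on top; that piece has area ∫[-3,0] (-3*x^2 - 9*x) dx = 27/2.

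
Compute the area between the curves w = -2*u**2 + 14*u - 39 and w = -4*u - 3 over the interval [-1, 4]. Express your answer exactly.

The difference (-2*u**2 + 14*u - 39) - (-4*u - 3) = -2*u**2 + 18*u - 36 changes sign at u = 3 inside [-1, 4], so split the integral there.
∫[-1,3] (-2*u**2 + 18*u - 36) du = -272/3; the area of that piece is 272/3.
∫[3,4] (-2*u**2 + 18*u - 36) du = 7/3.
Total area = 272/3 + 7/3 = 93.

93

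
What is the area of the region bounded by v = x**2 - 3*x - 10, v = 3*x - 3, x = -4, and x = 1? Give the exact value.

The difference (x**2 - 3*x - 10) - (3*x - 3) = x**2 - 6*x - 7 changes sign at x = -1 inside [-4, 1], so split the integral there.
∫[-4,-1] (x**2 - 6*x - 7) dx = 45.
∫[-1,1] (x**2 - 6*x - 7) dx = -40/3; the area of that piece is 40/3.
Total area = 45 + 40/3 = 175/3.

175/3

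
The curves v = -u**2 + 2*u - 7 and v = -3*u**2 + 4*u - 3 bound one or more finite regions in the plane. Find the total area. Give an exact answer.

9

Set the curves equal: -u**2 + 2*u - 7 = -3*u**2 + 4*u - 3, so 2*u**2 - 2*u - 4 = 0, which factors as 2*(u - 2)*(u + 1) = 0. The curves meet at u = -1, 2.
On [-1, 2], v = -3*u**2 + 4*u - 3 is on top; that piece has area ∫[-1,2] (-(2*u**2 - 2*u - 4)) du = 9.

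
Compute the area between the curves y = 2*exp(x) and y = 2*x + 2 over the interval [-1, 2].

-9 - 2*exp(-1) + 2*exp(2)

On [-1, 2], (2*exp(x)) - (2*x + 2) = -2*x + 2*exp(x) - 2 is ≥ 0 throughout, so the area is a single integral of |-2*x + 2*exp(x) - 2|.
∫[-1,2] (-2*x + 2*exp(x) - 2) dx = -9 - 2*exp(-1) + 2*exp(2).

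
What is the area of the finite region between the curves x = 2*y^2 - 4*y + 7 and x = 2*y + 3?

1/3

Both boundary curves give x as a function of y, so integrate with respect to y. Setting them equal: 2*y^2 - 6*y + 4 = 0, i.e. 2*(y - 2)*(y - 1) = 0, so they meet at y = 1, 2.
For y in [1, 2], x = 2*y^2 - 4*y + 7 is on the left; area = ∫[1,2] (-(2*y^2 - 6*y + 4)) dy = 1/3.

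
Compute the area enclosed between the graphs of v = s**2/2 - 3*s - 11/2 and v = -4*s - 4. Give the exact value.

16/3

Set the curves equal: s**2/2 - 3*s - 11/2 = -4*s - 4, so s**2/2 + s - 3/2 = 0, which factors as (s - 1)*(s + 3)/2 = 0. The curves meet at s = -3, 1.
On [-3, 1], v = -4*s - 4 is on top; that piece has area ∫[-3,1] (-(s**2/2 + s - 3/2)) ds = 16/3.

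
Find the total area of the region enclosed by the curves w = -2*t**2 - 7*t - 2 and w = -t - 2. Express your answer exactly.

9

Set the curves equal: -2*t**2 - 7*t - 2 = -t - 2, so -2*t**2 - 6*t = 0, which factors as -2*t*(t + 3) = 0. The curves meet at t = -3, 0.
On [-3, 0], w = -2*t**2 - 7*t - 2 is on top; that piece has area ∫[-3,0] (-2*t**2 - 6*t) dt = 9.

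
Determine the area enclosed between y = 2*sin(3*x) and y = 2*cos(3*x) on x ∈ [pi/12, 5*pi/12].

On [pi/12, 5*pi/12], (2*sin(3*x)) - (2*cos(3*x)) = 2*sin(3*x) - 2*cos(3*x) is ≥ 0 throughout, so the area is a single integral of |2*sin(3*x) - 2*cos(3*x)|.
∫[pi/12,5*pi/12] (2*sin(3*x) - 2*cos(3*x)) dx = 4*sqrt(2)/3.

4*sqrt(2)/3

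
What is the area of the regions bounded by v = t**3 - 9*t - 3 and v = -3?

81/2

Set the curves equal: t**3 - 9*t - 3 = -3, so t**3 - 9*t = 0, which factors as t*(t - 3)*(t + 3) = 0. The curves meet at t = -3, 0, 3.
On [-3, 0], v = t**3 - 9*t - 3 is on top; that piece has area ∫[-3,0] (t**3 - 9*t) dt = 81/4.
On [0, 3], v = -3 is on top; that piece has area ∫[0,3] (-(t**3 - 9*t)) dt = 81/4.
Total enclosed area = 81/4 + 81/4 = 81/2.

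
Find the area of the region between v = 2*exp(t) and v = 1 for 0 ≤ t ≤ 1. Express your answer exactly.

-3 + 2*exp(1)

On [0, 1], (2*exp(t)) - (1) = 2*exp(t) - 1 is ≥ 0 throughout, so the area is a single integral of |2*exp(t) - 1|.
∫[0,1] (2*exp(t) - 1) dt = -3 + 2*exp(1).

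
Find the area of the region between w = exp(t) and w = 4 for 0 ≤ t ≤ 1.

On [0, 1], (exp(t)) - (4) = exp(t) - 4 is ≤ 0 throughout, so the area is a single integral of |exp(t) - 4|.
∫[0,1] (exp(t) - 4) dt = -5 + exp(1); the area of that piece is 5 - exp(1).

5 - exp(1)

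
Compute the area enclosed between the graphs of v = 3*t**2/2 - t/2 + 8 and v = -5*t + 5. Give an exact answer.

Set the curves equal: 3*t**2/2 - t/2 + 8 = -5*t + 5, so 3*t**2/2 + 9*t/2 + 3 = 0, which factors as 3*(t + 1)*(t + 2)/2 = 0. The curves meet at t = -2, -1.
On [-2, -1], v = -5*t + 5 is on top; that piece has area ∫[-2,-1] (-(3*t**2/2 + 9*t/2 + 3)) dt = 1/4.

1/4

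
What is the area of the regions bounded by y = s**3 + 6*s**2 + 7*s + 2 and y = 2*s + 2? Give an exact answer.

131/4

Set the curves equal: s**3 + 6*s**2 + 7*s + 2 = 2*s + 2, so s**3 + 6*s**2 + 5*s = 0, which factors as s*(s + 1)*(s + 5) = 0. The curves meet at s = -5, -1, 0.
On [-5, -1], y = s**3 + 6*s**2 + 7*s + 2 is on top; that piece has area ∫[-5,-1] (s**3 + 6*s**2 + 5*s) ds = 32.
On [-1, 0], y = 2*s + 2 is on top; that piece has area ∫[-1,0] (-(s**3 + 6*s**2 + 5*s)) ds = 3/4.
Total enclosed area = 32 + 3/4 = 131/4.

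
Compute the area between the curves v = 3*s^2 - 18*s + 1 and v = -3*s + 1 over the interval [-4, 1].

The difference (3*s^2 - 18*s + 1) - (-3*s + 1) = 3*s^2 - 15*s changes sign at s = 0 inside [-4, 1], so split the integral there.
∫[-4,0] (3*s^2 - 15*s) ds = 184.
∫[0,1] (3*s^2 - 15*s) ds = -13/2; the area of that piece is 13/2.
Total area = 184 + 13/2 = 381/2.

381/2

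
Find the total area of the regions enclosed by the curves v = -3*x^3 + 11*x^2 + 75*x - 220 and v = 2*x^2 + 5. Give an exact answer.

1572

Set the curves equal: -3*x^3 + 11*x^2 + 75*x - 220 = 2*x^2 + 5, so -3*x^3 + 9*x^2 + 75*x - 225 = 0, which factors as -3*(x - 5)*(x - 3)*(x + 5) = 0. The curves meet at x = -5, 3, 5.
On [-5, 3], v = 2*x^2 + 5 is on top; that piece has area ∫[-5,3] (-(-3*x^3 + 9*x^2 + 75*x - 225)) dx = 1536.
On [3, 5], v = -3*x^3 + 11*x^2 + 75*x - 220 is on top; that piece has area ∫[3,5] (-3*x^3 + 9*x^2 + 75*x - 225) dx = 36.
Total enclosed area = 1536 + 36 = 1572.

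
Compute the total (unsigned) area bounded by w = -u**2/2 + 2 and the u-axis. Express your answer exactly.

16/3

The curve meets the u-axis where -u**2/2 + 2 = 0, i.e. -(u - 2)*(u + 2)/2 = 0, at u = -2, 2.
On [-2, 2] the curve lies above the axis; ∫[-2,2] (-u**2/2 + 2) du = 16/3, giving area 16/3.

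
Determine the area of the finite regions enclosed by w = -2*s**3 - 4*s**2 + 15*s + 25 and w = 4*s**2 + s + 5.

Set the curves equal: -2*s**3 - 4*s**2 + 15*s + 25 = 4*s**2 + s + 5, so -2*s**3 - 8*s**2 + 14*s + 20 = 0, which factors as -2*(s - 2)*(s + 1)*(s + 5) = 0. The curves meet at s = -5, -1, 2.
On [-5, -1], w = 4*s**2 + s + 5 is on top; that piece has area ∫[-5,-1] (-(-2*s**3 - 8*s**2 + 14*s + 20)) ds = 320/3.
On [-1, 2], w = -2*s**3 - 4*s**2 + 15*s + 25 is on top; that piece has area ∫[-1,2] (-2*s**3 - 8*s**2 + 14*s + 20) ds = 99/2.
Total enclosed area = 320/3 + 99/2 = 937/6.

937/6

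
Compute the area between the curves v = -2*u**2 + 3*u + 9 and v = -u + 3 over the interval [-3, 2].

118/3

The difference (-2*u**2 + 3*u + 9) - (-u + 3) = -2*u**2 + 4*u + 6 changes sign at u = -1 inside [-3, 2], so split the integral there.
∫[-3,-1] (-2*u**2 + 4*u + 6) du = -64/3; the area of that piece is 64/3.
∫[-1,2] (-2*u**2 + 4*u + 6) du = 18.
Total area = 64/3 + 18 = 118/3.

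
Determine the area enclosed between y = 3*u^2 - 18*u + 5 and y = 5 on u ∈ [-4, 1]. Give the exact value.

The difference (3*u^2 - 18*u + 5) - (5) = 3*u^2 - 18*u changes sign at u = 0 inside [-4, 1], so split the integral there.
∫[-4,0] (3*u^2 - 18*u) du = 208.
∫[0,1] (3*u^2 - 18*u) du = -8; the area of that piece is 8.
Total area = 208 + 8 = 216.

216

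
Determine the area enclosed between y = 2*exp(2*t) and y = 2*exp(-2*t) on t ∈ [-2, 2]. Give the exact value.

-4 + 2*exp(-4) + 2*exp(4)

The difference (2*exp(2*t)) - (2*exp(-2*t)) = 2*exp(2*t) - 2*exp(-2*t) changes sign at t = 0 inside [-2, 2], so split the integral there.
∫[-2,0] (2*exp(2*t) - 2*exp(-2*t)) dt = -exp(4) - exp(-4) + 2; the area of that piece is -2 + exp(-4) + exp(4).
∫[0,2] (2*exp(2*t) - 2*exp(-2*t)) dt = -2 + exp(-4) + exp(4).
Total area = (-2 + exp(-4) + exp(4)) + (-2 + exp(-4) + exp(4)) = -4 + 2*exp(-4) + 2*exp(4).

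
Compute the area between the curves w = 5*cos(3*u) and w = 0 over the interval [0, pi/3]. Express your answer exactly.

10/3

The difference (5*cos(3*u)) - (0) = 5*cos(3*u) changes sign at u = pi/6 inside [0, pi/3], so split the integral there.
∫[0,pi/6] (5*cos(3*u)) du = 5/3.
∫[pi/6,pi/3] (5*cos(3*u)) du = -5/3; the area of that piece is 5/3.
Total area = 5/3 + 5/3 = 10/3.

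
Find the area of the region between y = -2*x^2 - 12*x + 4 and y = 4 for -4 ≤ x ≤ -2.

On [-4, -2], (-2*x^2 - 12*x + 4) - (4) = -2*x^2 - 12*x is ≥ 0 throughout, so the area is a single integral of |-2*x^2 - 12*x|.
∫[-4,-2] (-2*x^2 - 12*x) dx = 104/3.

104/3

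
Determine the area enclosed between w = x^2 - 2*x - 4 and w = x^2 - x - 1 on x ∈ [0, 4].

20

On [0, 4], (x^2 - 2*x - 4) - (x^2 - x - 1) = -x - 3 is ≤ 0 throughout, so the area is a single integral of |-x - 3|.
∫[0,4] (-x - 3) dx = -20; the area of that piece is 20.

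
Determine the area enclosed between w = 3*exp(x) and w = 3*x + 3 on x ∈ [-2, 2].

-12 - 3*exp(-2) + 3*exp(2)

On [-2, 2], (3*exp(x)) - (3*x + 3) = -3*x + 3*exp(x) - 3 is ≥ 0 throughout, so the area is a single integral of |-3*x + 3*exp(x) - 3|.
∫[-2,2] (-3*x + 3*exp(x) - 3) dx = -12 - 3*exp(-2) + 3*exp(2).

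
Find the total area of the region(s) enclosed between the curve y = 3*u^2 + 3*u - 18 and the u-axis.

The curve meets the u-axis where 3*u^2 + 3*u - 18 = 0, i.e. 3*(u - 2)*(u + 3) = 0, at u = -3, 2.
On [-3, 2] the curve lies below the axis; ∫[-3,2] (3*u^2 + 3*u - 18) du = -125/2, giving area 125/2.

125/2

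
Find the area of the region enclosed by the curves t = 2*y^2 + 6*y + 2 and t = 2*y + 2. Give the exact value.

8/3

Both boundary curves give t as a function of y, so integrate with respect to y. Setting them equal: 2*y^2 + 4*y = 0, i.e. 2*y*(y + 2) = 0, so they meet at y = -2, 0.
For y in [-2, 0], t = 2*y^2 + 6*y + 2 is on the left; area = ∫[-2,0] (-(2*y^2 + 4*y)) dy = 8/3.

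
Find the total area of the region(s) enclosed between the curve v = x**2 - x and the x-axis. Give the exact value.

The curve meets the x-axis where x**2 - x = 0, i.e. x*(x - 1) = 0, at x = 0, 1.
On [0, 1] the curve lies below the axis; ∫[0,1] (x**2 - x) dx = -1/6, giving area 1/6.

1/6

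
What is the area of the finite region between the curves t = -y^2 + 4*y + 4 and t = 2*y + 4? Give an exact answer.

4/3

Both boundary curves give t as a function of y, so integrate with respect to y. Setting them equal: -y^2 + 2*y = 0, i.e. -y*(y - 2) = 0, so they meet at y = 0, 2.
For y in [0, 2], t = -y^2 + 4*y + 4 is on the right; area = ∫[0,2] (-y^2 + 2*y) dy = 4/3.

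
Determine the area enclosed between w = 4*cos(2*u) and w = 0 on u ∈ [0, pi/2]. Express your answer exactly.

4

The difference (4*cos(2*u)) - (0) = 4*cos(2*u) changes sign at u = pi/4 inside [0, pi/2], so split the integral there.
∫[0,pi/4] (4*cos(2*u)) du = 2.
∫[pi/4,pi/2] (4*cos(2*u)) du = -2; the area of that piece is 2.
Total area = 2 + 2 = 4.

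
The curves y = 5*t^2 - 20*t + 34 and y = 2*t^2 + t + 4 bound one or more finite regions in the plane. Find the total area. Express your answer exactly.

Set the curves equal: 5*t^2 - 20*t + 34 = 2*t^2 + t + 4, so 3*t^2 - 21*t + 30 = 0, which factors as 3*(t - 5)*(t - 2) = 0. The curves meet at t = 2, 5.
On [2, 5], y = 2*t^2 + t + 4 is on top; that piece has area ∫[2,5] (-(3*t^2 - 21*t + 30)) dt = 27/2.

27/2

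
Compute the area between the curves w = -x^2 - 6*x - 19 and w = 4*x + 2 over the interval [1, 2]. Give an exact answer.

115/3

On [1, 2], (-x^2 - 6*x - 19) - (4*x + 2) = -x^2 - 10*x - 21 is ≤ 0 throughout, so the area is a single integral of |-x^2 - 10*x - 21|.
∫[1,2] (-x^2 - 10*x - 21) dx = -115/3; the area of that piece is 115/3.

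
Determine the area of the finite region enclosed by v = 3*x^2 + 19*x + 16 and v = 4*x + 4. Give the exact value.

Set the curves equal: 3*x^2 + 19*x + 16 = 4*x + 4, so 3*x^2 + 15*x + 12 = 0, which factors as 3*(x + 1)*(x + 4) = 0. The curves meet at x = -4, -1.
On [-4, -1], v = 4*x + 4 is on top; that piece has area ∫[-4,-1] (-(3*x^2 + 15*x + 12)) dx = 27/2.

27/2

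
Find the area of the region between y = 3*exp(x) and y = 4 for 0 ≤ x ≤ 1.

-9 - 8*log(3) + 3*exp(1) + 16*log(2)

The difference (3*exp(x)) - (4) = 3*exp(x) - 4 changes sign at x = log(4/3) inside [0, 1], so split the integral there.
∫[0,log(4/3)] (3*exp(x) - 4) dx = log(81/256) + 1; the area of that piece is -1 + log(256/81).
∫[log(4/3),1] (3*exp(x) - 4) dx = -8 - 4*log(3) + 8*log(2) + 3*exp(1).
Total area = (-1 + log(256/81)) + (-8 - 4*log(3) + 8*log(2) + 3*exp(1)) = -9 - 8*log(3) + 3*exp(1) + 16*log(2).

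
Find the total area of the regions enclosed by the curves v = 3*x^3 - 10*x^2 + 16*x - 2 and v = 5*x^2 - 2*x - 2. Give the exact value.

Set the curves equal: 3*x^3 - 10*x^2 + 16*x - 2 = 5*x^2 - 2*x - 2, so 3*x^3 - 15*x^2 + 18*x = 0, which factors as 3*x*(x - 3)*(x - 2) = 0. The curves meet at x = 0, 2, 3.
On [0, 2], v = 3*x^3 - 10*x^2 + 16*x - 2 is on top; that piece has area ∫[0,2] (3*x^3 - 15*x^2 + 18*x) dx = 8.
On [2, 3], v = 5*x^2 - 2*x - 2 is on top; that piece has area ∫[2,3] (-(3*x^3 - 15*x^2 + 18*x)) dx = 5/4.
Total enclosed area = 8 + 5/4 = 37/4.

37/4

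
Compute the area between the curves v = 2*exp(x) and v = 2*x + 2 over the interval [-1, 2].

On [-1, 2], (2*exp(x)) - (2*x + 2) = -2*x + 2*exp(x) - 2 is ≥ 0 throughout, so the area is a single integral of |-2*x + 2*exp(x) - 2|.
∫[-1,2] (-2*x + 2*exp(x) - 2) dx = -9 - 2*exp(-1) + 2*exp(2).

-9 - 2*exp(-1) + 2*exp(2)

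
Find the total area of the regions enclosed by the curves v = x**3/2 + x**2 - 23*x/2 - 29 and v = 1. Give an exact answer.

Set the curves equal: x**3/2 + x**2 - 23*x/2 - 29 = 1, so x**3/2 + x**2 - 23*x/2 - 30 = 0, which factors as (x - 5)*(x + 3)*(x + 4)/2 = 0. The curves meet at x = -4, -3, 5.
On [-4, -3], v = x**3/2 + x**2 - 23*x/2 - 29 is on top; that piece has area ∫[-4,-3] (x**3/2 + x**2 - 23*x/2 - 30) dx = 17/24.
On [-3, 5], v = 1 is on top; that piece has area ∫[-3,5] (-(x**3/2 + x**2 - 23*x/2 - 30)) dx = 640/3.
Total enclosed area = 17/24 + 640/3 = 5137/24.

5137/24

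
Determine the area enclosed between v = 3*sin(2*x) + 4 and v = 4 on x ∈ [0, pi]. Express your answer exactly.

6

The difference (3*sin(2*x) + 4) - (4) = 3*sin(2*x) changes sign at x = pi/2 inside [0, pi], so split the integral there.
∫[0,pi/2] (3*sin(2*x)) dx = 3.
∫[pi/2,pi] (3*sin(2*x)) dx = -3; the area of that piece is 3.
Total area = 3 + 3 = 6.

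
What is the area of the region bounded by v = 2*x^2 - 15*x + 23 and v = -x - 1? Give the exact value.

Set the curves equal: 2*x^2 - 15*x + 23 = -x - 1, so 2*x^2 - 14*x + 24 = 0, which factors as 2*(x - 4)*(x - 3) = 0. The curves meet at x = 3, 4.
On [3, 4], v = -x - 1 is on top; that piece has area ∫[3,4] (-(2*x^2 - 14*x + 24)) dx = 1/3.

1/3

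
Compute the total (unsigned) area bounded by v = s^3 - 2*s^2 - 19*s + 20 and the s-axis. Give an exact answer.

2521/12

The curve meets the s-axis where s^3 - 2*s^2 - 19*s + 20 = 0, i.e. (s - 5)*(s - 1)*(s + 4) = 0, at s = -4, 1, 5.
On [-4, 1] the curve lies above the axis; ∫[-4,1] (s^3 - 2*s^2 - 19*s + 20) ds = 1625/12, giving area 1625/12.
On [1, 5] the curve lies below the axis; ∫[1,5] (s^3 - 2*s^2 - 19*s + 20) ds = -224/3, giving area 224/3.
Total area = 1625/12 + 224/3 = 2521/12.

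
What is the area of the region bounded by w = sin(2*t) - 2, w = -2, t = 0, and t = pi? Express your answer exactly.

The difference (sin(2*t) - 2) - (-2) = sin(2*t) changes sign at t = pi/2 inside [0, pi], so split the integral there.
∫[0,pi/2] (sin(2*t)) dt = 1.
∫[pi/2,pi] (sin(2*t)) dt = -1; the area of that piece is 1.
Total area = 1 + 1 = 2.

2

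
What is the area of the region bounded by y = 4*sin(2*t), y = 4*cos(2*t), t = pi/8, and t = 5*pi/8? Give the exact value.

On [pi/8, 5*pi/8], (4*sin(2*t)) - (4*cos(2*t)) = 4*sin(2*t) - 4*cos(2*t) is ≥ 0 throughout, so the area is a single integral of |4*sin(2*t) - 4*cos(2*t)|.
∫[pi/8,5*pi/8] (4*sin(2*t) - 4*cos(2*t)) dt = 4*sqrt(2).

4*sqrt(2)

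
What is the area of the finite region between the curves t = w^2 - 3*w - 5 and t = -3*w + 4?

Both boundary curves give t as a function of w, so integrate with respect to w. Setting them equal: w^2 - 9 = 0, i.e. (w - 3)*(w + 3) = 0, so they meet at w = -3, 3.
For w in [-3, 3], t = w^2 - 3*w - 5 is on the left; area = ∫[-3,3] (-(w^2 - 9)) dw = 36.

36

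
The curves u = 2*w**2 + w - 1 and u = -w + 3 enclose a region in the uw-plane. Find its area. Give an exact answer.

9

Both boundary curves give u as a function of w, so integrate with respect to w. Setting them equal: 2*w**2 + 2*w - 4 = 0, i.e. 2*(w - 1)*(w + 2) = 0, so they meet at w = -2, 1.
For w in [-2, 1], u = 2*w**2 + w - 1 is on the left; area = ∫[-2,1] (-(2*w**2 + 2*w - 4)) dw = 9.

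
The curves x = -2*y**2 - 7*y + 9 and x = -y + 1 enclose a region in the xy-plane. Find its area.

125/3

Both boundary curves give x as a function of y, so integrate with respect to y. Setting them equal: -2*y**2 - 6*y + 8 = 0, i.e. -2*(y - 1)*(y + 4) = 0, so they meet at y = -4, 1.
For y in [-4, 1], x = -2*y**2 - 7*y + 9 is on the right; area = ∫[-4,1] (-2*y**2 - 6*y + 8) dy = 125/3.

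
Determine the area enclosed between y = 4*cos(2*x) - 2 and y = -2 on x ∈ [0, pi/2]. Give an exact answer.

4

The difference (4*cos(2*x) - 2) - (-2) = 4*cos(2*x) changes sign at x = pi/4 inside [0, pi/2], so split the integral there.
∫[0,pi/4] (4*cos(2*x)) dx = 2.
∫[pi/4,pi/2] (4*cos(2*x)) dx = -2; the area of that piece is 2.
Total area = 2 + 2 = 4.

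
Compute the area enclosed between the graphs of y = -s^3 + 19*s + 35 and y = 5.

517/2

Set the curves equal: -s^3 + 19*s + 35 = 5, so -s^3 + 19*s + 30 = 0, which factors as -(s - 5)*(s + 2)*(s + 3) = 0. The curves meet at s = -3, -2, 5.
On [-3, -2], y = 5 is on top; that piece has area ∫[-3,-2] (-(-s^3 + 19*s + 30)) ds = 5/4.
On [-2, 5], y = -s^3 + 19*s + 35 is on top; that piece has area ∫[-2,5] (-s^3 + 19*s + 30) ds = 1029/4.
Total enclosed area = 5/4 + 1029/4 = 517/2.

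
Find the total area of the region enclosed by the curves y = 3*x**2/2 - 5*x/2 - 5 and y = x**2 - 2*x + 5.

Set the curves equal: 3*x**2/2 - 5*x/2 - 5 = x**2 - 2*x + 5, so x**2/2 - x/2 - 10 = 0, which factors as (x - 5)*(x + 4)/2 = 0. The curves meet at x = -4, 5.
On [-4, 5], y = x**2 - 2*x + 5 is on top; that piece has area ∫[-4,5] (-(x**2/2 - x/2 - 10)) dx = 243/4.

243/4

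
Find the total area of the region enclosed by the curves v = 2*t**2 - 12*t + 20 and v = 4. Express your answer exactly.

8/3

Set the curves equal: 2*t**2 - 12*t + 20 = 4, so 2*t**2 - 12*t + 16 = 0, which factors as 2*(t - 4)*(t - 2) = 0. The curves meet at t = 2, 4.
On [2, 4], v = 4 is on top; that piece has area ∫[2,4] (-(2*t**2 - 12*t + 16)) dt = 8/3.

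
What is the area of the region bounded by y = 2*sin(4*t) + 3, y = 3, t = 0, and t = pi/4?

On [0, pi/4], (2*sin(4*t) + 3) - (3) = 2*sin(4*t) is ≥ 0 throughout, so the area is a single integral of |2*sin(4*t)|.
∫[0,pi/4] (2*sin(4*t)) dt = 1.

1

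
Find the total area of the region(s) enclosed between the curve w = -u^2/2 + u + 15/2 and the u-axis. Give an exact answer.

128/3

The curve meets the u-axis where -u^2/2 + u + 15/2 = 0, i.e. -(u - 5)*(u + 3)/2 = 0, at u = -3, 5.
On [-3, 5] the curve lies above the axis; ∫[-3,5] (-u^2/2 + u + 15/2) du = 128/3, giving area 128/3.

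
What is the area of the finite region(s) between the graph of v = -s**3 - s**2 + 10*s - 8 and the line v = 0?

The curve meets the s-axis where -s**3 - s**2 + 10*s - 8 = 0, i.e. -(s - 2)*(s - 1)*(s + 4) = 0, at s = -4, 1, 2.
On [-4, 1] the curve lies below the axis; ∫[-4,1] (-s**3 - s**2 + 10*s - 8) ds = -875/12, giving area 875/12.
On [1, 2] the curve lies above the axis; ∫[1,2] (-s**3 - s**2 + 10*s - 8) ds = 11/12, giving area 11/12.
Total area = 875/12 + 11/12 = 443/6.

443/6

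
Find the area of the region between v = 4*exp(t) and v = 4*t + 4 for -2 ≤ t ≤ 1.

On [-2, 1], (4*exp(t)) - (4*t + 4) = -4*t + 4*exp(t) - 4 is ≥ 0 throughout, so the area is a single integral of |-4*t + 4*exp(t) - 4|.
∫[-2,1] (-4*t + 4*exp(t) - 4) dt = -6 - 4*exp(-2) + 4*exp(1).

-6 - 4*exp(-2) + 4*exp(1)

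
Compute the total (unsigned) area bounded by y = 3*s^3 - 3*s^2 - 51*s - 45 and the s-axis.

The curve meets the s-axis where 3*s^3 - 3*s^2 - 51*s - 45 = 0, i.e. 3*(s - 5)*(s + 1)*(s + 3) = 0, at s = -3, -1, 5.
On [-3, -1] the curve lies above the axis; ∫[-3,-1] (3*s^3 - 3*s^2 - 51*s - 45) ds = 28, giving area 28.
On [-1, 5] the curve lies below the axis; ∫[-1,5] (3*s^3 - 3*s^2 - 51*s - 45) ds = -540, giving area 540.
Total area = 28 + 540 = 568.

568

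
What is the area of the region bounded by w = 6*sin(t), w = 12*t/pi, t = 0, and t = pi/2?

On [0, pi/2], (6*sin(t)) - (12*t/pi) = -12*t/pi + 6*sin(t) is ≥ 0 throughout, so the area is a single integral of |-12*t/pi + 6*sin(t)|.
∫[0,pi/2] (-12*t/pi + 6*sin(t)) dt = 6 - 3*pi/2.

6 - 3*pi/2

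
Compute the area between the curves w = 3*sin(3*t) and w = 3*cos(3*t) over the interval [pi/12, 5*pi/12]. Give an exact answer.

On [pi/12, 5*pi/12], (3*sin(3*t)) - (3*cos(3*t)) = 3*sin(3*t) - 3*cos(3*t) is ≥ 0 throughout, so the area is a single integral of |3*sin(3*t) - 3*cos(3*t)|.
∫[pi/12,5*pi/12] (3*sin(3*t) - 3*cos(3*t)) dt = 2*sqrt(2).

2*sqrt(2)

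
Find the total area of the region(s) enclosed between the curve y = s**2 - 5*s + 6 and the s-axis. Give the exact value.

The curve meets the s-axis where s**2 - 5*s + 6 = 0, i.e. (s - 3)*(s - 2) = 0, at s = 2, 3.
On [2, 3] the curve lies below the axis; ∫[2,3] (s**2 - 5*s + 6) ds = -1/6, giving area 1/6.

1/6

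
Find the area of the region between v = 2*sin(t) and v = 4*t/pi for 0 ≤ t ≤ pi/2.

On [0, pi/2], (2*sin(t)) - (4*t/pi) = -4*t/pi + 2*sin(t) is ≥ 0 throughout, so the area is a single integral of |-4*t/pi + 2*sin(t)|.
∫[0,pi/2] (-4*t/pi + 2*sin(t)) dt = 2 - pi/2.

2 - pi/2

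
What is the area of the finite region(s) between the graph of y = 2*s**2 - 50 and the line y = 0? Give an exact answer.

The curve meets the s-axis where 2*s**2 - 50 = 0, i.e. 2*(s - 5)*(s + 5) = 0, at s = -5, 5.
On [-5, 5] the curve lies below the axis; ∫[-5,5] (2*s**2 - 50) ds = -1000/3, giving area 1000/3.

1000/3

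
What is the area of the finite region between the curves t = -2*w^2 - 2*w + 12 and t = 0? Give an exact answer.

125/3

Both boundary curves give t as a function of w, so integrate with respect to w. Setting them equal: -2*w^2 - 2*w + 12 = 0, i.e. -2*(w - 2)*(w + 3) = 0, so they meet at w = -3, 2.
For w in [-3, 2], t = -2*w^2 - 2*w + 12 is on the right; area = ∫[-3,2] (-2*w^2 - 2*w + 12) dw = 125/3.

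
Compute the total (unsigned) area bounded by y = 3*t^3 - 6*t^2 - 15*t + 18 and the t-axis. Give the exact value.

253/4

The curve meets the t-axis where 3*t^3 - 6*t^2 - 15*t + 18 = 0, i.e. 3*(t - 3)*(t - 1)*(t + 2) = 0, at t = -2, 1, 3.
On [-2, 1] the curve lies above the axis; ∫[-2,1] (3*t^3 - 6*t^2 - 15*t + 18) dt = 189/4, giving area 189/4.
On [1, 3] the curve lies below the axis; ∫[1,3] (3*t^3 - 6*t^2 - 15*t + 18) dt = -16, giving area 16.
Total area = 189/4 + 16 = 253/4.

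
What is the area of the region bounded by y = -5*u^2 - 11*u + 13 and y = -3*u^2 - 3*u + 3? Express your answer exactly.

72

Set the curves equal: -5*u^2 - 11*u + 13 = -3*u^2 - 3*u + 3, so -2*u^2 - 8*u + 10 = 0, which factors as -2*(u - 1)*(u + 5) = 0. The curves meet at u = -5, 1.
On [-5, 1], y = -5*u^2 - 11*u + 13 is on top; that piece has area ∫[-5,1] (-2*u^2 - 8*u + 10) du = 72.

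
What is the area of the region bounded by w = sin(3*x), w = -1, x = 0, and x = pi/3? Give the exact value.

2/3 + pi/3

On [0, pi/3], (sin(3*x)) - (-1) = sin(3*x) + 1 is ≥ 0 throughout, so the area is a single integral of |sin(3*x) + 1|.
∫[0,pi/3] (sin(3*x) + 1) dx = 2/3 + pi/3.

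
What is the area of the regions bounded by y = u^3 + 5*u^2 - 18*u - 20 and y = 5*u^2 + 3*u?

999/4

Set the curves equal: u^3 + 5*u^2 - 18*u - 20 = 5*u^2 + 3*u, so u^3 - 21*u - 20 = 0, which factors as (u - 5)*(u + 1)*(u + 4) = 0. The curves meet at u = -4, -1, 5.
On [-4, -1], y = u^3 + 5*u^2 - 18*u - 20 is on top; that piece has area ∫[-4,-1] (u^3 - 21*u - 20) du = 135/4.
On [-1, 5], y = 5*u^2 + 3*u is on top; that piece has area ∫[-1,5] (-(u^3 - 21*u - 20)) du = 216.
Total enclosed area = 135/4 + 216 = 999/4.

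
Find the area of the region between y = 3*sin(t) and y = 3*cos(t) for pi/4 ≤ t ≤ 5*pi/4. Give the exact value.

6*sqrt(2)

On [pi/4, 5*pi/4], (3*sin(t)) - (3*cos(t)) = 3*sin(t) - 3*cos(t) is ≥ 0 throughout, so the area is a single integral of |3*sin(t) - 3*cos(t)|.
∫[pi/4,5*pi/4] (3*sin(t) - 3*cos(t)) dt = 6*sqrt(2).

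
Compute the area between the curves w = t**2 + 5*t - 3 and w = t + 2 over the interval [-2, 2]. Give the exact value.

The difference (t**2 + 5*t - 3) - (t + 2) = t**2 + 4*t - 5 changes sign at t = 1 inside [-2, 2], so split the integral there.
∫[-2,1] (t**2 + 4*t - 5) dt = -18; the area of that piece is 18.
∫[1,2] (t**2 + 4*t - 5) dt = 10/3.
Total area = 18 + 10/3 = 64/3.

64/3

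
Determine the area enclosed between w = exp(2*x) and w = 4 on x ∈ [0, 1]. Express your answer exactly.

The difference (exp(2*x)) - (4) = exp(2*x) - 4 changes sign at x = log(2) inside [0, 1], so split the integral there.
∫[0,log(2)] (exp(2*x) - 4) dx = 3/2 - log(16); the area of that piece is -3/2 + log(16).
∫[log(2),1] (exp(2*x) - 4) dx = -6 + 4*log(2) + exp(2)/2.
Total area = (-3/2 + log(16)) + (-6 + 4*log(2) + exp(2)/2) = -15/2 + exp(2)/2 + 8*log(2).

-15/2 + exp(2)/2 + 8*log(2)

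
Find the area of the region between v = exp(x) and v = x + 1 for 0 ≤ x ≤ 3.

On [0, 3], (exp(x)) - (x + 1) = -x + exp(x) - 1 is ≥ 0 throughout, so the area is a single integral of |-x + exp(x) - 1|.
∫[0,3] (-x + exp(x) - 1) dx = -17/2 + exp(3).

-17/2 + exp(3)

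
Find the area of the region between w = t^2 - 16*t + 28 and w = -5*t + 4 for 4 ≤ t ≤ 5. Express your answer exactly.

On [4, 5], (t^2 - 16*t + 28) - (-5*t + 4) = t^2 - 11*t + 24 is ≤ 0 throughout, so the area is a single integral of |t^2 - 11*t + 24|.
∫[4,5] (t^2 - 11*t + 24) dt = -31/6; the area of that piece is 31/6.

31/6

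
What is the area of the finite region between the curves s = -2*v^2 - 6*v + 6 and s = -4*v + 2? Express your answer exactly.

9

Both boundary curves give s as a function of v, so integrate with respect to v. Setting them equal: -2*v^2 - 2*v + 4 = 0, i.e. -2*(v - 1)*(v + 2) = 0, so they meet at v = -2, 1.
For v in [-2, 1], s = -2*v^2 - 6*v + 6 is on the right; area = ∫[-2,1] (-2*v^2 - 2*v + 4) dv = 9.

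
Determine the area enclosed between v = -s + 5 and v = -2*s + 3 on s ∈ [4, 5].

13/2

On [4, 5], (-s + 5) - (-2*s + 3) = s + 2 is ≥ 0 throughout, so the area is a single integral of |s + 2|.
∫[4,5] (s + 2) ds = 13/2.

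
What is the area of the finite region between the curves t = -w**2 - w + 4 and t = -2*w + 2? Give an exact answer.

Both boundary curves give t as a function of w, so integrate with respect to w. Setting them equal: -w**2 + w + 2 = 0, i.e. -(w - 2)*(w + 1) = 0, so they meet at w = -1, 2.
For w in [-1, 2], t = -w**2 - w + 4 is on the right; area = ∫[-1,2] (-w**2 + w + 2) dw = 9/2.

9/2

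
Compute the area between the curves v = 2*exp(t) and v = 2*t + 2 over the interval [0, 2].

-10 + 2*exp(2)

On [0, 2], (2*exp(t)) - (2*t + 2) = -2*t + 2*exp(t) - 2 is ≥ 0 throughout, so the area is a single integral of |-2*t + 2*exp(t) - 2|.
∫[0,2] (-2*t + 2*exp(t) - 2) dt = -10 + 2*exp(2).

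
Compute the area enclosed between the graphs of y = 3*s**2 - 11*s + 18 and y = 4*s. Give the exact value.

Set the curves equal: 3*s**2 - 11*s + 18 = 4*s, so 3*s**2 - 15*s + 18 = 0, which factors as 3*(s - 3)*(s - 2) = 0. The curves meet at s = 2, 3.
On [2, 3], y = 4*s is on top; that piece has area ∫[2,3] (-(3*s**2 - 15*s + 18)) ds = 1/2.

1/2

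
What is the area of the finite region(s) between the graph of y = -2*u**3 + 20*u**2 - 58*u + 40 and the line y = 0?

71/3

The curve meets the u-axis where -2*u**3 + 20*u**2 - 58*u + 40 = 0, i.e. -2*(u - 5)*(u - 4)*(u - 1) = 0, at u = 1, 4, 5.
On [1, 4] the curve lies below the axis; ∫[1,4] (-2*u**3 + 20*u**2 - 58*u + 40) du = -45/2, giving area 45/2.
On [4, 5] the curve lies above the axis; ∫[4,5] (-2*u**3 + 20*u**2 - 58*u + 40) du = 7/6, giving area 7/6.
Total area = 45/2 + 7/6 = 71/3.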